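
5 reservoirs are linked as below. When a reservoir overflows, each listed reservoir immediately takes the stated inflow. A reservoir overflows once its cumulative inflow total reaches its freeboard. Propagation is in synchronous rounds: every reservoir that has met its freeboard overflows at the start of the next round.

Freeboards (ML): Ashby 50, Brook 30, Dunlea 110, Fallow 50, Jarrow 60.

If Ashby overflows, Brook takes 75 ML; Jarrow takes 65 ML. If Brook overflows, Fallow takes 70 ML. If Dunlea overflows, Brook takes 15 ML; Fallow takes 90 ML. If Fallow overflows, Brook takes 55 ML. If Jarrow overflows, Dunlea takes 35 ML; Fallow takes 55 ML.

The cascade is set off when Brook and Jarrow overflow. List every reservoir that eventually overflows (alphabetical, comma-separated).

Brook, Fallow, Jarrow

Round 1 — Brook, Jarrow overflow (initial).
  Dunlea: +35 → 35 < 110
  Fallow: +70+55 → 125 ≥ 50
Round 2 — Fallow overflows.
No further overflows.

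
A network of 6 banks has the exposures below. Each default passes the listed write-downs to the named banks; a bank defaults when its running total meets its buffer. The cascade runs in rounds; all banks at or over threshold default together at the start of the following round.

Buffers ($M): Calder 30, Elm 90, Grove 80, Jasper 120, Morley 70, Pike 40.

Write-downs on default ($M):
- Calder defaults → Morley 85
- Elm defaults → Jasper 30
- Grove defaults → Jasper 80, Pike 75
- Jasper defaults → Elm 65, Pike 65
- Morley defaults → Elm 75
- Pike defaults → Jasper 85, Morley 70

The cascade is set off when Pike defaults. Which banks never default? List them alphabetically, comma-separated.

Calder, Elm, Grove, Jasper

Round 1 — Pike defaults (initial).
  Jasper: +85 → 85 < 120
  Morley: +70 → 70 ≥ 70
Round 2 — Morley defaults.
  Elm: +75 → 75 < 90
No further defaults.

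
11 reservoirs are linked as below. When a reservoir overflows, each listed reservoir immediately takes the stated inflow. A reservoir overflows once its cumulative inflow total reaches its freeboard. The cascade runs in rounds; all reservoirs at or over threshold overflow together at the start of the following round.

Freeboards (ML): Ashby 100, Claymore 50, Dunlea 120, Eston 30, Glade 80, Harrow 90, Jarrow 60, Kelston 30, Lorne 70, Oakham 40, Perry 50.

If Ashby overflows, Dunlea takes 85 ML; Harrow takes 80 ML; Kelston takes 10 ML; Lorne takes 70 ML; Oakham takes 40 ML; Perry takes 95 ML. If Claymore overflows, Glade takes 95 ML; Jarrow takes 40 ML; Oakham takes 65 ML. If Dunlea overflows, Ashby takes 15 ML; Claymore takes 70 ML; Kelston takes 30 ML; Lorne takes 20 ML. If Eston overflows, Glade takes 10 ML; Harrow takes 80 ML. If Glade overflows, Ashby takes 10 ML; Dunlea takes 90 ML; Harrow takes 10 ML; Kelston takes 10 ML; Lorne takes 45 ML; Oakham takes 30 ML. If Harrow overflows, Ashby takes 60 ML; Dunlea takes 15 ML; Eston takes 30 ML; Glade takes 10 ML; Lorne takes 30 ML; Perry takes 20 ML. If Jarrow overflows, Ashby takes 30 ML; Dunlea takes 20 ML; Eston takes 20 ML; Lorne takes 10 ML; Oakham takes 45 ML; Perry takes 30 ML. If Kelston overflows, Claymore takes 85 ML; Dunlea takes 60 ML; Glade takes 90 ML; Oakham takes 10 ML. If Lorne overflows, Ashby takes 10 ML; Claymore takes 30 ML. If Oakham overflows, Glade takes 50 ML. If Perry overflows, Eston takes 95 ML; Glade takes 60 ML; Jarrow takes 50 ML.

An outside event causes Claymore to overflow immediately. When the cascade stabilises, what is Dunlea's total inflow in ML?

Round 1 — Claymore overflows (initial).
  Glade: +95 → 95 ≥ 80
  Jarrow: +40 → 40 < 60
  Oakham: +65 → 65 ≥ 40
Round 2 — Glade, Oakham overflow.
  Ashby: +10 → 10 < 100
  Dunlea: +90 → 90 < 120
  Harrow: +10 → 10 < 90
  Kelston: +10 → 10 < 30
  Lorne: +45 → 45 < 70
No further overflows.

90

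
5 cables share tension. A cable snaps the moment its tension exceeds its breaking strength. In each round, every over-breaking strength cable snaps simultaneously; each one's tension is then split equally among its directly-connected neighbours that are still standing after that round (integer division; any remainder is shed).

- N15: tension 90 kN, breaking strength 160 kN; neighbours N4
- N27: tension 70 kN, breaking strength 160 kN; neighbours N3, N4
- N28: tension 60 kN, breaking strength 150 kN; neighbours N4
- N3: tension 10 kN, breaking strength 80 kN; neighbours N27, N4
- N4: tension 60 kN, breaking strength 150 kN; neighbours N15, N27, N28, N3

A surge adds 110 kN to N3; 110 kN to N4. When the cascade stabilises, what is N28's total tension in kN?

116

Round 1 — N3 at 120 > 80; N4 at 170 > 150. N3, N4 snap.
  N3 sheds 120 kN to N27: 120 each.
    N27: 70+120 = 190 > 160
  N4 sheds 170 kN to N15, N27, N28: 56 each (2 lost).
    N15: 90+56 = 146 ≤ 160
    N27: 190+56 = 246 > 160
    N28: 60+56 = 116 ≤ 150
Round 2 — N27 snaps.
  N27 sheds 246 kN: no online neighbours, lost.
No further breaks.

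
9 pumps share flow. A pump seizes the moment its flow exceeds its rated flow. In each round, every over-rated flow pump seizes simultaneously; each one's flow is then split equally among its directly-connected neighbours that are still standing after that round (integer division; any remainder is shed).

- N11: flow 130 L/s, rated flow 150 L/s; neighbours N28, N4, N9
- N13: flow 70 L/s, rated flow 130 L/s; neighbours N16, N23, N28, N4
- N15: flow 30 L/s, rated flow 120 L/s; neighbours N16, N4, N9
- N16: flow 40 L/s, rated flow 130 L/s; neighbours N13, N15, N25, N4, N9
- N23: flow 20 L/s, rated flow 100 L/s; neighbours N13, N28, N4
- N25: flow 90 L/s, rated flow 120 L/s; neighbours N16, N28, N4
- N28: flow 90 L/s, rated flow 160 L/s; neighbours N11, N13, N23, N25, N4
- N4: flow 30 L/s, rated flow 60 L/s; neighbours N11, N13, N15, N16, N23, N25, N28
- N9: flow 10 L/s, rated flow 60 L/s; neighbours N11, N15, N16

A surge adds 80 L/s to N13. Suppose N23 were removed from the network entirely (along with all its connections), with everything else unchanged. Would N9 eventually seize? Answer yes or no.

no

With N23 removed:
Round 1 — N13 at 150 > 130. N13 seizes.
  N13 sheds 150 L/s to N16, N28, N4: 50 each.
    N16: 40+50 = 90 ≤ 130
    N28: 90+50 = 140 ≤ 160
    N4: 30+50 = 80 > 60
Round 2 — N4 seizes.
  N4 sheds 80 L/s to N11, N15, N16, N25, N28: 16 each.
    N11: 130+16 = 146 ≤ 150
    N15: 30+16 = 46 ≤ 120
    N16: 90+16 = 106 ≤ 130
    N25: 90+16 = 106 ≤ 120
    N28: 140+16 = 156 ≤ 160
No further seizures.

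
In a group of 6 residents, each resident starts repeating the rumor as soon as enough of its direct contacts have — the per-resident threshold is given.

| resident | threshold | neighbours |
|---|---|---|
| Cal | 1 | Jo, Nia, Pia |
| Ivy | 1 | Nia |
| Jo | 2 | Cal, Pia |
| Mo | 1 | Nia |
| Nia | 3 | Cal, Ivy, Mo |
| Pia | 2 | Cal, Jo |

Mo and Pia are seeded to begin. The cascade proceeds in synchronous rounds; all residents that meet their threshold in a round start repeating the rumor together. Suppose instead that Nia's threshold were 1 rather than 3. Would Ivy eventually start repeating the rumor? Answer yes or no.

With Nia's threshold at 1:
Round 1 — Mo, Pia start repeating the rumor (initial).
Round 2 — checking thresholds:
  Cal: 1 of 3 neighbours ≥ 1, starts repeating the rumor.
  Jo: 1 of 2 neighbours < 2, not yet.
  Nia: 1 of 3 neighbours ≥ 1, starts repeating the rumor.
Round 3 — checking thresholds:
  Ivy: 1 of 1 neighbours ≥ 1, starts repeating the rumor.
  Jo: 2 of 2 neighbours ≥ 2, starts repeating the rumor.
Round 4 — no new spreads; cascade stops.

yes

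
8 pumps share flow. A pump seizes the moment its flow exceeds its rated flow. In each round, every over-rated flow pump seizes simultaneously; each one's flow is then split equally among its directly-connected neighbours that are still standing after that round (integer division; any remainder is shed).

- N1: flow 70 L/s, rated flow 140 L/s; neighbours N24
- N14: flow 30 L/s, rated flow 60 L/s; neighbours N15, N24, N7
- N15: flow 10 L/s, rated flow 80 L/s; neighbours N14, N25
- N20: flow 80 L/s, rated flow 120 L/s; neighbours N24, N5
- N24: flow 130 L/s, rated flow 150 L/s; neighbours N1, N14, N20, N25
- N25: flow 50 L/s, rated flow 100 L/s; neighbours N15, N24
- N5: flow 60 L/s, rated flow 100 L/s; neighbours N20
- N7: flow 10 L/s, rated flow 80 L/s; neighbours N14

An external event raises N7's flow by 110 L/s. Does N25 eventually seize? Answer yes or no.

yes

Round 1 — N7 at 120 > 80. N7 seizes.
  N7 sheds 120 L/s to N14: 120 each.
    N14: 30+120 = 150 > 60
Round 2 — N14 seizes.
  N14 sheds 150 L/s to N15, N24: 75 each.
    N15: 10+75 = 85 > 80
    N24: 130+75 = 205 > 150
Round 3 — N15, N24 seize.
  N15 sheds 85 L/s to N25: 85 each.
    N25: 50+85 = 135 > 100
  N24 sheds 205 L/s to N1, N20, N25: 68 each (1 lost).
    N1: 70+68 = 138 ≤ 140
    N20: 80+68 = 148 > 120
    N25: 135+68 = 203 > 100
Round 4 — N20, N25 seize.
  N20 sheds 148 L/s to N5: 148 each.
    N5: 60+148 = 208 > 100
  N25 sheds 203 L/s: no online neighbours, lost.
Round 5 — N5 seizes.
  N5 sheds 208 L/s: no online neighbours, lost.
No further seizures.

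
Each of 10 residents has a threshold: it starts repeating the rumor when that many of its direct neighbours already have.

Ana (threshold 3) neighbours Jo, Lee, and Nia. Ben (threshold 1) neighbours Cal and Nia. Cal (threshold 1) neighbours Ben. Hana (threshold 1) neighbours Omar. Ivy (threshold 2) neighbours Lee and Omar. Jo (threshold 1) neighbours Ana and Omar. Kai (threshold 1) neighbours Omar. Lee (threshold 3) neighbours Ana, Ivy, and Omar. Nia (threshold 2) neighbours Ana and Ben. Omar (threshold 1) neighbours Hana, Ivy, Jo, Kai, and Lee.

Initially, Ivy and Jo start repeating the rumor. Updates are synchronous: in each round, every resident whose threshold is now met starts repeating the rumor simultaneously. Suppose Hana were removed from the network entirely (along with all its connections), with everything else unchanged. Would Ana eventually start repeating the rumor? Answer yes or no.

no

With Hana removed:
Round 1 — Ivy, Jo start repeating the rumor (initial).
Round 2 — checking thresholds:
  Ana: 1 of 3 neighbours < 3, holds.
  Lee: 1 of 3 neighbours < 3, holds.
  Omar: 2 of 4 neighbours ≥ 1, starts repeating the rumor.
Round 3 — checking thresholds:
  Ana: 1 of 3 neighbours < 3, holds.
  Kai: 1 of 1 neighbours ≥ 1, starts repeating the rumor.
  Lee: 2 of 3 neighbours < 3, holds.
Round 4 — no new spreads; cascade stops.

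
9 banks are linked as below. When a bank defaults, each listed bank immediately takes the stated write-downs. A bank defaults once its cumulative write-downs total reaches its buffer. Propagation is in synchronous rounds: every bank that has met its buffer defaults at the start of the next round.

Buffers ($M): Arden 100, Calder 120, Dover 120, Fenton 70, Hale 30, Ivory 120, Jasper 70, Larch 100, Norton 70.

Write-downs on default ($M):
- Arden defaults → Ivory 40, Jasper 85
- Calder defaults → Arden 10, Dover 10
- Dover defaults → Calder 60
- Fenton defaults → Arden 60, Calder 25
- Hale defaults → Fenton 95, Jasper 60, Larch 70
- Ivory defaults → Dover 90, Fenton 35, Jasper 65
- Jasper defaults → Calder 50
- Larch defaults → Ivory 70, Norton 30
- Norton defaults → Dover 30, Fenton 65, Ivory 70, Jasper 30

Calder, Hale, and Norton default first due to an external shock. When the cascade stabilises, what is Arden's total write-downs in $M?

70

Round 1 — Calder, Hale, Norton default (initial).
  Arden: +10 → 10 < 100
  Dover: +10+30 → 40 < 120
  Fenton: +95+65 → 160 ≥ 70
  Ivory: +70 → 70 < 120
  Jasper: +60+30 → 90 ≥ 70
  Larch: +70 → 70 < 100
Round 2 — Fenton, Jasper default.
  Arden: +60 → 70 < 100
No further defaults.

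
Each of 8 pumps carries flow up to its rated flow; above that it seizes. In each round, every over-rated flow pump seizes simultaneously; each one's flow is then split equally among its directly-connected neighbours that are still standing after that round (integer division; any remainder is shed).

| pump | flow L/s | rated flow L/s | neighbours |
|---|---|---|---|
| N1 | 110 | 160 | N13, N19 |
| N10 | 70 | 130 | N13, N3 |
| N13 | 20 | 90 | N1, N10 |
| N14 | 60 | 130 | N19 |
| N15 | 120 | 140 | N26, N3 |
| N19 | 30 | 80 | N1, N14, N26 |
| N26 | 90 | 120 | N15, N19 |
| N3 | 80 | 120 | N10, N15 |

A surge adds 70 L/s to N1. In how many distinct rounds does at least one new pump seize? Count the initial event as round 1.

4

Round 1 — N1 at 180 > 160. N1 seizes.
  N1 sheds 180 L/s to N13, N19: 90 each.
    N13: 20+90 = 110 > 90
    N19: 30+90 = 120 > 80
Round 2 — N13, N19 seize.
  N13 sheds 110 L/s to N10: 110 each.
    N10: 70+110 = 180 > 130
  N19 sheds 120 L/s to N14, N26: 60 each.
    N14: 60+60 = 120 ≤ 130
    N26: 90+60 = 150 > 120
Round 3 — N10, N26 seize.
  N10 sheds 180 L/s to N3: 180 each.
    N3: 80+180 = 260 > 120
  N26 sheds 150 L/s to N15: 150 each.
    N15: 120+150 = 270 > 140
Round 4 — N15, N3 seize.
  N15 sheds 270 L/s: no online neighbours, lost.
  N3 sheds 260 L/s: no online neighbours, lost.
No further seizures.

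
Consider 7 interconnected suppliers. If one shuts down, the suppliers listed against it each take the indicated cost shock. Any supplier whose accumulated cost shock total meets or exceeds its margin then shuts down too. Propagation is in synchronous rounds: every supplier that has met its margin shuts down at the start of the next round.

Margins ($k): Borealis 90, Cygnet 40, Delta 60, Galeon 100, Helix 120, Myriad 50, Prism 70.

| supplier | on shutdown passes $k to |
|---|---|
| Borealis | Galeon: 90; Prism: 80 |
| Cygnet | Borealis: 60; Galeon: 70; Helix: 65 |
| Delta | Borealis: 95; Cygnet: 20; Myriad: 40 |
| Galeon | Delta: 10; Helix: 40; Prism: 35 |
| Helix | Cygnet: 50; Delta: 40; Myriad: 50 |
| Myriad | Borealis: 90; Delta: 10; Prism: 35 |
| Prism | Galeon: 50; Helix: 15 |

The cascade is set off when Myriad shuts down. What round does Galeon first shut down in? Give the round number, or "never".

Round 1 — Myriad shuts down (initial).
  Borealis: +90 → 90 ≥ 90
  Delta: +10 → 10 < 60
  Prism: +35 → 35 < 70
Round 2 — Borealis shuts down.
  Galeon: +90 → 90 < 100
  Prism: +80 → 115 ≥ 70
Round 3 — Prism shuts down.
  Galeon: +50 → 140 ≥ 100
  Helix: +15 → 15 < 120
Round 4 — Galeon shuts down.
  Delta: +10 → 20 < 60
  Helix: +40 → 55 < 120
No further shutdowns.

4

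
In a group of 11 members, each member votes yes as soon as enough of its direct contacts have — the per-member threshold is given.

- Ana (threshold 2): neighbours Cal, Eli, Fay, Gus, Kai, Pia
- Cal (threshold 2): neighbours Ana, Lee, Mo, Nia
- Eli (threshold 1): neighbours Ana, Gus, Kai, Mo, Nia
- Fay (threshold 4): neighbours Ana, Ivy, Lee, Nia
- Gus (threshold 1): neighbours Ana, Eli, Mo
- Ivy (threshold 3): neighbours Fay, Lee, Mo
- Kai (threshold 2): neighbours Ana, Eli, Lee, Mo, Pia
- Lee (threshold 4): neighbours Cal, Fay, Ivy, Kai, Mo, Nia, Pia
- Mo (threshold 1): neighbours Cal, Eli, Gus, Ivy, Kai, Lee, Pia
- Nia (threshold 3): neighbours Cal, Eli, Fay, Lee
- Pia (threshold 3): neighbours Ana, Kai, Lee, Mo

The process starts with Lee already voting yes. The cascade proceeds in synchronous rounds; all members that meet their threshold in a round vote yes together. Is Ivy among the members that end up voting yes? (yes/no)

no

Round 1 — Lee votes yes (initial).
Round 2 — checking thresholds:
  Cal: 1 of 4 neighbours < 2, below threshold.
  Fay: 1 of 4 neighbours < 4, below threshold.
  Ivy: 1 of 3 neighbours < 3, below threshold.
  Kai: 1 of 5 neighbours < 2, below threshold.
  Mo: 1 of 7 neighbours ≥ 1, votes yes.
  Nia: 1 of 4 neighbours < 3, below threshold.
  Pia: 1 of 4 neighbours < 3, below threshold.
Round 3 — checking thresholds:
  Cal: 2 of 4 neighbours ≥ 2, votes yes.
  Eli: 1 of 5 neighbours ≥ 1, votes yes.
  Fay: 1 of 4 neighbours < 4, below threshold.
  Gus: 1 of 3 neighbours ≥ 1, votes yes.
  Ivy: 2 of 3 neighbours < 3, below threshold.
  Kai: 2 of 5 neighbours ≥ 2, votes yes.
  Nia: 1 of 4 neighbours < 3, below threshold.
  Pia: 2 of 4 neighbours < 3, below threshold.
Round 4 — checking thresholds:
  Ana: 4 of 6 neighbours ≥ 2, votes yes.
  Fay: 1 of 4 neighbours < 4, below threshold.
  Ivy: 2 of 3 neighbours < 3, below threshold.
  Nia: 3 of 4 neighbours ≥ 3, votes yes.
  Pia: 3 of 4 neighbours ≥ 3, votes yes.
Round 5 — no new yes votes; cascade stops.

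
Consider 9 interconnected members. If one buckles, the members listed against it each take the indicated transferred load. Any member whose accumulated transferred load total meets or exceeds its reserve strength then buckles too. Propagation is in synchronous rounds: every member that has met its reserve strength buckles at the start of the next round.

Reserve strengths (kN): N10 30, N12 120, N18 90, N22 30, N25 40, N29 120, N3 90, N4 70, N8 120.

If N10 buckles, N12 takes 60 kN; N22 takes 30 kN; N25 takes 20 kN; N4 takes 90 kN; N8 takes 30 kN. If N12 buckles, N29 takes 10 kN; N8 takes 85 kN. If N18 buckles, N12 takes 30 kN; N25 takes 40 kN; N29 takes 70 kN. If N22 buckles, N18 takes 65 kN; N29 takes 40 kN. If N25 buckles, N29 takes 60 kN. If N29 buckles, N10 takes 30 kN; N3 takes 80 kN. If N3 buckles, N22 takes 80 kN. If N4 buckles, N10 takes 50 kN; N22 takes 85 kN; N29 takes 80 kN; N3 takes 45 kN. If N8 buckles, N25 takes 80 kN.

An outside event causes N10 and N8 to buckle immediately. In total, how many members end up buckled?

Round 1 — N10, N8 buckle (initial).
  N12: +60 → 60 < 120
  N22: +30 → 30 ≥ 30
  N25: +20+80 → 100 ≥ 40
  N4: +90 → 90 ≥ 70
Round 2 — N22, N25, N4 buckle.
  N18: +65 → 65 < 90
  N29: +40+60+80 → 180 ≥ 120
  N3: +45 → 45 < 90
Round 3 — N29 buckles.
  N3: +80 → 125 ≥ 90
Round 4 — N3 buckles.
No further bucklings.

7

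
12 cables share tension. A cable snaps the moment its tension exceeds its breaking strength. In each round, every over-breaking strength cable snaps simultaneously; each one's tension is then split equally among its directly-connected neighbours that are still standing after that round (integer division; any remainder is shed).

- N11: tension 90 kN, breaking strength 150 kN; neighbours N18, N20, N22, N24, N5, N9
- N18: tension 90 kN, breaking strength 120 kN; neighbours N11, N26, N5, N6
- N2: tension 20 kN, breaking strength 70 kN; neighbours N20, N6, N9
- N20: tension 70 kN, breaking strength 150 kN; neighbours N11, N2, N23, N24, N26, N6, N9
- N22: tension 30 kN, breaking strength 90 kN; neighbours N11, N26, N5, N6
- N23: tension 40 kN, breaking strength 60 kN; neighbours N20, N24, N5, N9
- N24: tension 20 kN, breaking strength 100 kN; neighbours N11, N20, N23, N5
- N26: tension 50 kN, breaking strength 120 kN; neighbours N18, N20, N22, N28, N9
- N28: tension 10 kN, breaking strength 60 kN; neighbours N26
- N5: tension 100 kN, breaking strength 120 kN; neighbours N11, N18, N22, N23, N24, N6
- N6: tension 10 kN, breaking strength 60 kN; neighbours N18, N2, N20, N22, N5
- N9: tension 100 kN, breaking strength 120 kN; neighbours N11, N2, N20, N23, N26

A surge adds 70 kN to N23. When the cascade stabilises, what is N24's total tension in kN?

Round 1 — N23 at 110 > 60. N23 snaps.
  N23 sheds 110 kN to N20, N24, N5, N9: 27 each (2 lost).
    N20: 70+27 = 97 ≤ 150
    N24: 20+27 = 47 ≤ 100
    N5: 100+27 = 127 > 120
    N9: 100+27 = 127 > 120
Round 2 — N5, N9 snap.
  N5 sheds 127 kN to N11, N18, N22, N24, N6: 25 each (2 lost).
    N11: 90+25 = 115 ≤ 150
    N18: 90+25 = 115 ≤ 120
    N22: 30+25 = 55 ≤ 90
    N24: 47+25 = 72 ≤ 100
    N6: 10+25 = 35 ≤ 60
  N9 sheds 127 kN to N11, N2, N20, N26: 31 each (3 lost).
    N11: 115+31 = 146 ≤ 150
    N2: 20+31 = 51 ≤ 70
    N20: 97+31 = 128 ≤ 150
    N26: 50+31 = 81 ≤ 120
No further breaks.

72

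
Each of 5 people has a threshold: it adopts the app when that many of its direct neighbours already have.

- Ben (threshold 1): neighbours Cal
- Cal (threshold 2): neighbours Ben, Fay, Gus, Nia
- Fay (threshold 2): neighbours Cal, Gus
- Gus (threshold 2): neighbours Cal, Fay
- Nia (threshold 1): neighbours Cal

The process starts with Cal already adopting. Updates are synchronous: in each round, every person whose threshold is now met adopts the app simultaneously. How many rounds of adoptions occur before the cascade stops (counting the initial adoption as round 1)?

Round 1 — Cal adopts the app (initial).
Round 2 — checking thresholds:
  Ben: 1 of 1 neighbours ≥ 1, adopts the app.
  Fay: 1 of 2 neighbours < 2, not yet.
  Gus: 1 of 2 neighbours < 2, not yet.
  Nia: 1 of 1 neighbours ≥ 1, adopts the app.
Round 3 — no new adoptions; cascade stops.

2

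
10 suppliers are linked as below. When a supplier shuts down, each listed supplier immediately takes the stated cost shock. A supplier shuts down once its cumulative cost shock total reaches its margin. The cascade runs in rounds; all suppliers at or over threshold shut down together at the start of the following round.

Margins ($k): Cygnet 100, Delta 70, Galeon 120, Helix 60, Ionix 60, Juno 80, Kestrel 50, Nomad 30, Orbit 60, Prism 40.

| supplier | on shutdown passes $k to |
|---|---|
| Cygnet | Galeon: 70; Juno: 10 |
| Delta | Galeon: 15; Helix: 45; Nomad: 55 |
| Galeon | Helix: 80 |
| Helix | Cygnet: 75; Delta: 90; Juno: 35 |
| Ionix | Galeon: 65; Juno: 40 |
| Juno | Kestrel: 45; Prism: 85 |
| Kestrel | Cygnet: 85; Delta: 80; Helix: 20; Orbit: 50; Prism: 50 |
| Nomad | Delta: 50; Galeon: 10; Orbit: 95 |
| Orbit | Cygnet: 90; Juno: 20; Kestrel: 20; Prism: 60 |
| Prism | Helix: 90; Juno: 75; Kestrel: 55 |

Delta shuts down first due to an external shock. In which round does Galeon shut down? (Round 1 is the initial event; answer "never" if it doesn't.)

Round 1 — Delta shuts down (initial).
  Galeon: +15 → 15 < 120
  Helix: +45 → 45 < 60
  Nomad: +55 → 55 ≥ 30
Round 2 — Nomad shuts down.
  Galeon: +10 → 25 < 120
  Orbit: +95 → 95 ≥ 60
Round 3 — Orbit shuts down.
  Cygnet: +90 → 90 < 100
  Juno: +20 → 20 < 80
  Kestrel: +20 → 20 < 50
  Prism: +60 → 60 ≥ 40
Round 4 — Prism shuts down.
  Helix: +90 → 135 ≥ 60
  Juno: +75 → 95 ≥ 80
  Kestrel: +55 → 75 ≥ 50
Round 5 — Helix, Juno, Kestrel shut down.
  Cygnet: +75+85 → 250 ≥ 100
Round 6 — Cygnet shuts down.
  Galeon: +70 → 95 < 120
No further shutdowns.

never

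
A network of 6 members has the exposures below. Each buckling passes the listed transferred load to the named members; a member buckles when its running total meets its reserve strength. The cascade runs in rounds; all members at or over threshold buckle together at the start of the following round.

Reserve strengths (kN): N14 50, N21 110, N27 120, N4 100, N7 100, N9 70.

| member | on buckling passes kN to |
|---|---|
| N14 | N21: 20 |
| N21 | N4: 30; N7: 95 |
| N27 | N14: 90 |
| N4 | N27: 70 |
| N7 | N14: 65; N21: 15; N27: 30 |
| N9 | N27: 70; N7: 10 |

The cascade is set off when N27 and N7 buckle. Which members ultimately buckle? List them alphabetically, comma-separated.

Round 1 — N27, N7 buckle (initial).
  N14: +90+65 → 155 ≥ 50
  N21: +15 → 15 < 110
Round 2 — N14 buckles.
  N21: +20 → 35 < 110
No further bucklings.

N14, N27, N7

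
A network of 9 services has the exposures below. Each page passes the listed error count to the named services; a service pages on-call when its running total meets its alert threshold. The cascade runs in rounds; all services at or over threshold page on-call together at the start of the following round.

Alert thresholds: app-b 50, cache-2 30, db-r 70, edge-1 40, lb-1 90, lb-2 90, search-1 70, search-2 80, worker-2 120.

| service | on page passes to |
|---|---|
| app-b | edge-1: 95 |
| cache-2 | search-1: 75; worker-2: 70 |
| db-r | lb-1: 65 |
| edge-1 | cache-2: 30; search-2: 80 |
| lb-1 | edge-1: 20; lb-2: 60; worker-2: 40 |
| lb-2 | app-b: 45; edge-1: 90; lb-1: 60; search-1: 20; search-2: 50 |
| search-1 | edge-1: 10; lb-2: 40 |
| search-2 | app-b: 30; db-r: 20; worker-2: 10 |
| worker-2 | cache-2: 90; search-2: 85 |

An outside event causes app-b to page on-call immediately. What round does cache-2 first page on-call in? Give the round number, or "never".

3

Round 1 — app-b pages on-call (initial).
  edge-1: +95 → 95 ≥ 40
Round 2 — edge-1 pages on-call.
  cache-2: +30 → 30 ≥ 30
  search-2: +80 → 80 ≥ 80
Round 3 — cache-2, search-2 page on-call.
  db-r: +20 → 20 < 70
  search-1: +75 → 75 ≥ 70
  worker-2: +70+10 → 80 < 120
Round 4 — search-1 pages on-call.
  lb-2: +40 → 40 < 90
No further pages.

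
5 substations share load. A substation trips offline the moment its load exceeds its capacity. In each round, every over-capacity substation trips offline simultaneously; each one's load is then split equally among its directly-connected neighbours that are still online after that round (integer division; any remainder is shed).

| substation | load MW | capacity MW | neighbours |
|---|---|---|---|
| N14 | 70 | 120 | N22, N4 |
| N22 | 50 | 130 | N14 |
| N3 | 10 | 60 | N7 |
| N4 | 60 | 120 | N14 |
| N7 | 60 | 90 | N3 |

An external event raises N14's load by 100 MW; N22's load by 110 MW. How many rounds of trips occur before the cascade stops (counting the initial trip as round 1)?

2

Round 1 — N14 at 170 > 120; N22 at 160 > 130. N14, N22 trip offline.
  N14 sheds 170 MW to N4: 170 each.
    N4: 60+170 = 230 > 120
  N22 sheds 160 MW: no online neighbours, lost.
Round 2 — N4 trips offline.
  N4 sheds 230 MW: no online neighbours, lost.
No further trips.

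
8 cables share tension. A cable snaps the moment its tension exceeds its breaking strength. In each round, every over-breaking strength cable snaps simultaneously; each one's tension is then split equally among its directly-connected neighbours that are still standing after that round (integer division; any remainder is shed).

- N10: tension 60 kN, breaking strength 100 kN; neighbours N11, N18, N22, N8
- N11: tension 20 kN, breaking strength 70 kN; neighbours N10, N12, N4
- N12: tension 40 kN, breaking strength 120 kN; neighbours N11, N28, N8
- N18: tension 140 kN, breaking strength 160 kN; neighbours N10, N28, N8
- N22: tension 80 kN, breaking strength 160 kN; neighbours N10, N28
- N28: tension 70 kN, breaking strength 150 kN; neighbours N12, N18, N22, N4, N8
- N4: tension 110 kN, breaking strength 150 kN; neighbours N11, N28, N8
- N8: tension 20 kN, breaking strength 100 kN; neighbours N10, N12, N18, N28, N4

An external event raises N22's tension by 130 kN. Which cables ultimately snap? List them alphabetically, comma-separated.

Round 1 — N22 at 210 > 160. N22 snaps.
  N22 sheds 210 kN to N10, N28: 105 each.
    N10: 60+105 = 165 > 100
    N28: 70+105 = 175 > 150
Round 2 — N10, N28 snap.
  N10 sheds 165 kN to N11, N18, N8: 55 each.
    N11: 20+55 = 75 > 70
    N18: 140+55 = 195 > 160
    N8: 20+55 = 75 ≤ 100
  N28 sheds 175 kN to N12, N18, N4, N8: 43 each (3 lost).
    N12: 40+43 = 83 ≤ 120
    N18: 195+43 = 238 > 160
    N4: 110+43 = 153 > 150
    N8: 75+43 = 118 > 100
Round 3 — N11, N18, N4, N8 snap.
  N11 sheds 75 kN to N12: 75 each.
    N12: 83+75 = 158 > 120
  N18 sheds 238 kN: no online neighbours, lost.
  N4 sheds 153 kN: no online neighbours, lost.
  N8 sheds 118 kN to N12: 118 each.
    N12: 158+118 = 276 > 120
Round 4 — N12 snaps.
  N12 sheds 276 kN: no online neighbours, lost.
No further breaks.

N10, N11, N12, N18, N22, N28, N4, N8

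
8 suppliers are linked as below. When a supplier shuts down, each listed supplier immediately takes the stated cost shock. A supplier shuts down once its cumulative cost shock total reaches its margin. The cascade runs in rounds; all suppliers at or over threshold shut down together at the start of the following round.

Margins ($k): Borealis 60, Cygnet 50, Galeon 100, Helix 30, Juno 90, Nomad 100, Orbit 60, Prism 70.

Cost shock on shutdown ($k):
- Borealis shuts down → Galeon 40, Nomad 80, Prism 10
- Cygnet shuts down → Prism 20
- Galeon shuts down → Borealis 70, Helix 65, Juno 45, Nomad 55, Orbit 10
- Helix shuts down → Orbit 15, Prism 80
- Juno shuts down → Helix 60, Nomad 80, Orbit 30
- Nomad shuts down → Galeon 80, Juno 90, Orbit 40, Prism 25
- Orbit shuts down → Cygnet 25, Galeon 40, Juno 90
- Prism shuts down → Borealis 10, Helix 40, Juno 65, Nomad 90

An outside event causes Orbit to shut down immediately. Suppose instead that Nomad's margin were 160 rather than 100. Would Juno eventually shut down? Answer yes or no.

With Nomad's margin at 160:
Round 1 — Orbit shuts down (initial).
  Cygnet: +25 → 25 < 50
  Galeon: +40 → 40 < 100
  Juno: +90 → 90 ≥ 90
Round 2 — Juno shuts down.
  Helix: +60 → 60 ≥ 30
  Nomad: +80 → 80 < 160
Round 3 — Helix shuts down.
  Prism: +80 → 80 ≥ 70
Round 4 — Prism shuts down.
  Borealis: +10 → 10 < 60
  Nomad: +90 → 170 ≥ 160
Round 5 — Nomad shuts down.
  Galeon: +80 → 120 ≥ 100
Round 6 — Galeon shuts down.
  Borealis: +70 → 80 ≥ 60
Round 7 — Borealis shuts down.
No further shutdowns.

yes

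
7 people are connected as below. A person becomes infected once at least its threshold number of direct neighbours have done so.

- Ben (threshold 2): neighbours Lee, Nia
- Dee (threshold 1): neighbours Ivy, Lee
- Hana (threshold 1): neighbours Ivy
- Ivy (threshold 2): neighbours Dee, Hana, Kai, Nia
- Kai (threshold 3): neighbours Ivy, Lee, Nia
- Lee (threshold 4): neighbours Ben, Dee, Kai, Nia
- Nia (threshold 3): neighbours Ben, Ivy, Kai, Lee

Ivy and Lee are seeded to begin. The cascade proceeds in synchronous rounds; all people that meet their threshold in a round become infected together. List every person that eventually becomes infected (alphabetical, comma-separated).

Round 1 — Ivy, Lee become infected (initial).
Round 2 — checking thresholds:
  Ben: 1 of 2 neighbours < 2, not yet.
  Dee: 2 of 2 neighbours ≥ 1, becomes infected.
  Hana: 1 of 1 neighbours ≥ 1, becomes infected.
  Kai: 2 of 3 neighbours < 3, not yet.
  Nia: 2 of 4 neighbours < 3, not yet.
Round 3 — no new infections; cascade stops.

Dee, Hana, Ivy, Lee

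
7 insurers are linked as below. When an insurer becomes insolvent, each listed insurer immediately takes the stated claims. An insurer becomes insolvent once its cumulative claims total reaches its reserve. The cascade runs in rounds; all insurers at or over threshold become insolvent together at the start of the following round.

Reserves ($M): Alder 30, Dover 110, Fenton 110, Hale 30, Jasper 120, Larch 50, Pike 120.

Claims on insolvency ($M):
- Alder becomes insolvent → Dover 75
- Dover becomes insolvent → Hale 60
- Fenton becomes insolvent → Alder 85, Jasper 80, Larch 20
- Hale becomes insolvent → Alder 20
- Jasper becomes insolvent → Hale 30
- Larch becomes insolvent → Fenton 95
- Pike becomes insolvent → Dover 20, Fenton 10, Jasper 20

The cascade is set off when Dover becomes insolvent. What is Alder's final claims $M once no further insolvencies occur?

Round 1 — Dover becomes insolvent (initial).
  Hale: +60 → 60 ≥ 30
Round 2 — Hale becomes insolvent.
  Alder: +20 → 20 < 30
No further insolvencies.

20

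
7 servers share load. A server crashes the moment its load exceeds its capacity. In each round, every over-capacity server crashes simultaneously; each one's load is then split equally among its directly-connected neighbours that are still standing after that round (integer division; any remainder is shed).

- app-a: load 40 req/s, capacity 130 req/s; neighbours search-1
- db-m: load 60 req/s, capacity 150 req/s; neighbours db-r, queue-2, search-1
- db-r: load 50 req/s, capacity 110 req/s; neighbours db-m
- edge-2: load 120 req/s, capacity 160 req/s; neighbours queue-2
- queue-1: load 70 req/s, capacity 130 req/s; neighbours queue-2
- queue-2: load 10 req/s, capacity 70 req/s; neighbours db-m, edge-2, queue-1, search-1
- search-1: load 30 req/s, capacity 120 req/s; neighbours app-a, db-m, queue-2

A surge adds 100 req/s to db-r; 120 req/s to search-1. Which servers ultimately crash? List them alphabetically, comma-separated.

db-m, db-r, edge-2, queue-1, queue-2, search-1

Round 1 — db-r at 150 > 110; search-1 at 150 > 120. db-r, search-1 crash.
  db-r sheds 150 req/s to db-m: 150 each.
    db-m: 60+150 = 210 > 150
  search-1 sheds 150 req/s to app-a, db-m, queue-2: 50 each.
    app-a: 40+50 = 90 ≤ 130
    db-m: 210+50 = 260 > 150
    queue-2: 10+50 = 60 ≤ 70
Round 2 — db-m crashes.
  db-m sheds 260 req/s to queue-2: 260 each.
    queue-2: 60+260 = 320 > 70
Round 3 — queue-2 crashes.
  queue-2 sheds 320 req/s to edge-2, queue-1: 160 each.
    edge-2: 120+160 = 280 > 160
    queue-1: 70+160 = 230 > 130
Round 4 — edge-2, queue-1 crash.
  edge-2 sheds 280 req/s: no online neighbours, lost.
  queue-1 sheds 230 req/s: no online neighbours, lost.
No further crashes.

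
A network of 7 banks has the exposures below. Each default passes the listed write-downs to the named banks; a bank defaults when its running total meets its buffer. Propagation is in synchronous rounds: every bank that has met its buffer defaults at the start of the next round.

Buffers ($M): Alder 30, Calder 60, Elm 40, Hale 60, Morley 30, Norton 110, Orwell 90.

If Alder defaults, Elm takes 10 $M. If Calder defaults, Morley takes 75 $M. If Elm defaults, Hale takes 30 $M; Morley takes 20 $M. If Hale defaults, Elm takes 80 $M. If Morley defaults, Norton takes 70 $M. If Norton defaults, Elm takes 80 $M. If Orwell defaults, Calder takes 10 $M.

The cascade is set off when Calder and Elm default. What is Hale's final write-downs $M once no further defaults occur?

Round 1 — Calder, Elm default (initial).
  Hale: +30 → 30 < 60
  Morley: +75+20 → 95 ≥ 30
Round 2 — Morley defaults.
  Norton: +70 → 70 < 110
No further defaults.

30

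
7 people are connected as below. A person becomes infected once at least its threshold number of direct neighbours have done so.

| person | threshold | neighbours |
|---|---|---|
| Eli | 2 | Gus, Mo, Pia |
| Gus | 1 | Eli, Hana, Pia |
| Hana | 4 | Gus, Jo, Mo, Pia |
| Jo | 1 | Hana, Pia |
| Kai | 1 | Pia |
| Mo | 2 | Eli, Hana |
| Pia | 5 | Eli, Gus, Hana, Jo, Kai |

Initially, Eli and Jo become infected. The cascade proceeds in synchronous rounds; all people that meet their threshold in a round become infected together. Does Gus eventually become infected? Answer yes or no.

Round 1 — Eli, Jo become infected (initial).
Round 2 — checking thresholds:
  Gus: 1 of 3 neighbours ≥ 1, becomes infected.
  Hana: 1 of 4 neighbours < 4, holds.
  Mo: 1 of 2 neighbours < 2, holds.
  Pia: 2 of 5 neighbours < 5, holds.
Round 3 — no new infections; cascade stops.

yes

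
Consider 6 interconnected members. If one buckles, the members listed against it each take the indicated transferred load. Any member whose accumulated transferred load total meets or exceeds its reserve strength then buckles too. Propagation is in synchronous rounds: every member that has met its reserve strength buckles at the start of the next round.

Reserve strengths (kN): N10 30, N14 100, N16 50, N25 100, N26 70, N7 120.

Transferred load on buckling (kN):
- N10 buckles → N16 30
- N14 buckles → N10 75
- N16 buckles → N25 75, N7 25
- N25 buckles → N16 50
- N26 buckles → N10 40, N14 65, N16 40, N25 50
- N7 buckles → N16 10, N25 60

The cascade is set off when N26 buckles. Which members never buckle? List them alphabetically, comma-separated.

N14, N7

Round 1 — N26 buckles (initial).
  N10: +40 → 40 ≥ 30
  N14: +65 → 65 < 100
  N16: +40 → 40 < 50
  N25: +50 → 50 < 100
Round 2 — N10 buckles.
  N16: +30 → 70 ≥ 50
Round 3 — N16 buckles.
  N25: +75 → 125 ≥ 100
  N7: +25 → 25 < 120
Round 4 — N25 buckles.
No further bucklings.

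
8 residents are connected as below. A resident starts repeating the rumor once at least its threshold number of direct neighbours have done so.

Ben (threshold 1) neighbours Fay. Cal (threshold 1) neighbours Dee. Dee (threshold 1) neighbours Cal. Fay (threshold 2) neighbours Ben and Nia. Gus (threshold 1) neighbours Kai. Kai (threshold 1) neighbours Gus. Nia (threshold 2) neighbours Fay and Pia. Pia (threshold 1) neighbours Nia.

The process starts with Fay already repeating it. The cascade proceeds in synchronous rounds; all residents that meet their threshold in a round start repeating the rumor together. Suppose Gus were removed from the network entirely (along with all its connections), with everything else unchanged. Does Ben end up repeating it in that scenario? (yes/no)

With Gus removed:
Round 1 — Fay starts repeating the rumor (initial).
Round 2 — checking thresholds:
  Ben: 1 of 1 neighbours ≥ 1, starts repeating the rumor.
  Nia: 1 of 2 neighbours < 2, holds.
Round 3 — no new spreads; cascade stops.

yes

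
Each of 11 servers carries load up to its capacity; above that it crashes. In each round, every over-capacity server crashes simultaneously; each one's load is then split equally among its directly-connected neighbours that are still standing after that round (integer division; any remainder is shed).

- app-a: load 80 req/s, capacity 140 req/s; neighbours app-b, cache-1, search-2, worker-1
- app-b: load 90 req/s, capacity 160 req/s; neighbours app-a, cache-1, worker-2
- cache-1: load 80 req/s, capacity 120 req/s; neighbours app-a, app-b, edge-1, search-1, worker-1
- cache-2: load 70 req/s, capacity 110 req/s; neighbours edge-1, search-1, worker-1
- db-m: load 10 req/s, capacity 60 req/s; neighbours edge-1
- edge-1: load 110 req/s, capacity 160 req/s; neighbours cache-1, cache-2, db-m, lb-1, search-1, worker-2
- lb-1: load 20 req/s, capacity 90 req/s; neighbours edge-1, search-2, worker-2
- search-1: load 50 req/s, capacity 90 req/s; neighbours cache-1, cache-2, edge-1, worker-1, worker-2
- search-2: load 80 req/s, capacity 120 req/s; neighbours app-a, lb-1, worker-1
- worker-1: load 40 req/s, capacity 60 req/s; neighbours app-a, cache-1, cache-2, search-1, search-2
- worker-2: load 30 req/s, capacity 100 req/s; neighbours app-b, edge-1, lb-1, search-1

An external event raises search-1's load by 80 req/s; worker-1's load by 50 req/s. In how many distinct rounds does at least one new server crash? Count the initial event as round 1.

4

Round 1 — search-1 at 130 > 90; worker-1 at 90 > 60. search-1, worker-1 crash.
  search-1 sheds 130 req/s to cache-1, cache-2, edge-1, worker-2: 32 each (2 lost).
    cache-1: 80+32 = 112 ≤ 120
    cache-2: 70+32 = 102 ≤ 110
    edge-1: 110+32 = 142 ≤ 160
    worker-2: 30+32 = 62 ≤ 100
  worker-1 sheds 90 req/s to app-a, cache-1, cache-2, search-2: 22 each (2 lost).
    app-a: 80+22 = 102 ≤ 140
    cache-1: 112+22 = 134 > 120
    cache-2: 102+22 = 124 > 110
    search-2: 80+22 = 102 ≤ 120
Round 2 — cache-1, cache-2 crash.
  cache-1 sheds 134 req/s to app-a, app-b, edge-1: 44 each (2 lost).
    app-a: 102+44 = 146 > 140
    app-b: 90+44 = 134 ≤ 160
    edge-1: 142+44 = 186 > 160
  cache-2 sheds 124 req/s to edge-1: 124 each.
    edge-1: 186+124 = 310 > 160
Round 3 — app-a, edge-1 crash.
  app-a sheds 146 req/s to app-b, search-2: 73 each.
    app-b: 134+73 = 207 > 160
    search-2: 102+73 = 175 > 120
  edge-1 sheds 310 req/s to db-m, lb-1, worker-2: 103 each (1 lost).
    db-m: 10+103 = 113 > 60
    lb-1: 20+103 = 123 > 90
    worker-2: 62+103 = 165 > 100
Round 4 — app-b, db-m, lb-1, search-2, worker-2 crash.
  app-b sheds 207 req/s: no online neighbours, lost.
  db-m sheds 113 req/s: no online neighbours, lost.
  lb-1 sheds 123 req/s: no online neighbours, lost.
  search-2 sheds 175 req/s: no online neighbours, lost.
  worker-2 sheds 165 req/s: no online neighbours, lost.
No further crashes.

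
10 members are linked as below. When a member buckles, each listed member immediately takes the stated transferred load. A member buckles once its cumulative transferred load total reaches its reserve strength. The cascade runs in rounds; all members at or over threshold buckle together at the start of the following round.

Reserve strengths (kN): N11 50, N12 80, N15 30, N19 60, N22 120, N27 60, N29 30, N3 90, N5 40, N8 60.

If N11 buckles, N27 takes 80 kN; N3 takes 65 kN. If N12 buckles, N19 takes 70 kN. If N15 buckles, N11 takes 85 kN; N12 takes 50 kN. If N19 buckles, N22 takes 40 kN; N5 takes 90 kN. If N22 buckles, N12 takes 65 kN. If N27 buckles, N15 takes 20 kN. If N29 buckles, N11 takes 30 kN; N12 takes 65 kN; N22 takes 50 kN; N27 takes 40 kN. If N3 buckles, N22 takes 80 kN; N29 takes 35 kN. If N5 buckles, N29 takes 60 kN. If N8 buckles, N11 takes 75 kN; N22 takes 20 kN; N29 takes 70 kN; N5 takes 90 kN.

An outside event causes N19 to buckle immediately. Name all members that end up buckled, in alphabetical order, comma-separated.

N19, N29, N5

Round 1 — N19 buckles (initial).
  N22: +40 → 40 < 120
  N5: +90 → 90 ≥ 40
Round 2 — N5 buckles.
  N29: +60 → 60 ≥ 30
Round 3 — N29 buckles.
  N11: +30 → 30 < 50
  N12: +65 → 65 < 80
  N22: +50 → 90 < 120
  N27: +40 → 40 < 60
No further bucklings.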